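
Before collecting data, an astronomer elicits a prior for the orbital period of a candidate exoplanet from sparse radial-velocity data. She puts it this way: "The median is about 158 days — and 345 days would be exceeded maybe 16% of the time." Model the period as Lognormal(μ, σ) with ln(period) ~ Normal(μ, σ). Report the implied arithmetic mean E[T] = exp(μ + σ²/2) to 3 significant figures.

If T ~ Lognormal(μ,σ) then ln T ~ Normal(μ,σ), so the p-quantile of ln T is μ + z_p·σ.
ln(158) = 5.063 and ln(345) = 5.844; z_{0.5} = 0, z_{0.84} = 0.9945.
σ = (5.844 − 5.063)/(0.9945 − (0)) = 0.785.
μ = 5.063 − (0)·0.785 = 5.063.
E[T] = exp(μ + σ²/2) = exp(5.063 + 0.3083) = 215 days.

E[T] ≈ 215 days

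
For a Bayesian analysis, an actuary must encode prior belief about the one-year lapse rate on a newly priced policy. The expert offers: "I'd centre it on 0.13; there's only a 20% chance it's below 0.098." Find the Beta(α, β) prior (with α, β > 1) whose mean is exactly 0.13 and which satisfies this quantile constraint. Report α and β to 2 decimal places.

With mean 0.13 fixed, write α = 0.13s, β = 0.87s where s = α+β.
Need P(θ < 0.098) = 0.2 under Beta(0.13s, 0.87s). Normal approximation: (q−m)/√(m(1−m)/s) ≈ z_{0.2} = -0.842, so s ≈ 0.13·0.87·(-0.842)²/(0.098−0.13)² = 78.2.
At s = 78.2: P(θ<0.098) ≈ 0.205. Adjusting to match 0.2 gives s ≈ 81.06.
So α = 0.13·81.06 ≈ 10.54, β = 0.87·81.06 ≈ 70.52.

α ≈ 10.54, β ≈ 70.52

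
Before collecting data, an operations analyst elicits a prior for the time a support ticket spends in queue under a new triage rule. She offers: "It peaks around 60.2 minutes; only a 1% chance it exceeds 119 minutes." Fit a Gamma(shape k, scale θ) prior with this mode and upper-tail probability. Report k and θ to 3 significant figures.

Gamma(k,θ) with k>1 has mode (k−1)θ, so θ = 60.2/(k−1).
Need P(X < 119) = 0.99 with θ tied to k this way. Start at k = 2, θ = 60.2: P(X<119) ≈ 0.588.
Too low — raise k to concentrate. Iterating converges to k ≈ 11.6.
Then θ = 60.2/(11.6−1) ≈ 5.68.

k ≈ 11.6, θ ≈ 5.68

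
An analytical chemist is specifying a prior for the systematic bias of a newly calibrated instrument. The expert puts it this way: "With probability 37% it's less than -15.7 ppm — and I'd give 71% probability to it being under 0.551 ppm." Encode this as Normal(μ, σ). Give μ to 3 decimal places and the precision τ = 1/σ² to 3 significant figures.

μ = -9.608, τ = 0.00297

For Normal(μ,σ), the p-quantile is μ + z_p·σ. Here z_{0.37} = -0.3319, z_{0.71} = 0.5534.
So -15.7 = μ − 0.3319σ and 0.551 = μ + 0.5534σ.
Subtracting: σ = (0.551 − -15.7)/(0.5534 − (-0.3319)) = 18.358.
Then μ = -15.7 − (-0.3319)·18.358 = -9.608.
Precision τ = 1/σ² = 1/18.36² = 0.00297.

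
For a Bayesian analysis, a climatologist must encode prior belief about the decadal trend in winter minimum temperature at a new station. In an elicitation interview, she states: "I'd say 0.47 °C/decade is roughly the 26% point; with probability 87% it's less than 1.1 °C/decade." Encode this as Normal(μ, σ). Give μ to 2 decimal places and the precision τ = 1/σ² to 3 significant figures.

The p-quantile of Normal(μ,σ) is μ + z_p·σ, with z_{0.26} = -0.6433 and z_{0.87} = 1.126.
Eliminate σ: μ = (z₂·x₁ − z₁·x₂)/(z₂ − z₁) = (1.126·0.47 − (-0.6433)·1.1)/1.77 = 0.70.
Then σ = (x₂ − x₁)/(z₂ − z₁) = (1.1 − 0.47)/1.77 = 0.36.
Precision τ = 1/σ² = 1/0.356² = 7.89.

μ = 0.70, τ = 7.89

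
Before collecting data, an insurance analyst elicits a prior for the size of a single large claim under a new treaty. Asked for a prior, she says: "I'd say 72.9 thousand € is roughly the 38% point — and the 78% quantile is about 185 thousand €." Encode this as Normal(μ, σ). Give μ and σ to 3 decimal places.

For Normal(μ,σ), the p-quantile is μ + z_p·σ. Here z_{0.38} = -0.3055, z_{0.78} = 0.7722.
So 72.9 = μ − 0.3055σ and 185 = μ + 0.7722σ.
Subtracting: σ = (185 − 72.9)/(0.7722 − (-0.3055)) = 104.020.
Then μ = 72.9 − (-0.3055)·104.020 = 104.676.

μ = 104.676, σ = 104.020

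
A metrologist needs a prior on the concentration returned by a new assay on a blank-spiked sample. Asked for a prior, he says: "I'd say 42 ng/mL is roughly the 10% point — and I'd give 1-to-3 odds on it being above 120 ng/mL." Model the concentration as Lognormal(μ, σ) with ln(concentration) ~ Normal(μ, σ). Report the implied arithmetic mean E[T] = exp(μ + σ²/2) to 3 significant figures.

If T ~ Lognormal(μ,σ) then ln T ~ Normal(μ,σ), so the p-quantile of ln T is μ + z_p·σ.
ln(42) = 3.738 and ln(120) = 4.787; z_{0.1} = -1.282, z_{0.75} = 0.6745.
σ = (4.787 − 3.738)/(0.6745 − (-1.282)) = 0.537.
μ = 3.738 − (-1.282)·0.537 = 4.425.
E[T] = exp(μ + σ²/2) = exp(4.425 + 0.1440) = 96.5 ng/mL.

E[T] ≈ 96.5 ng/mL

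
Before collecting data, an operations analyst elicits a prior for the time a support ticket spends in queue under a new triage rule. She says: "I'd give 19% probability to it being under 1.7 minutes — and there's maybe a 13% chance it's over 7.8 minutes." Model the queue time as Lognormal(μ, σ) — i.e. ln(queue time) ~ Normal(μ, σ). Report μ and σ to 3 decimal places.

μ ≈ 1.198, σ ≈ 0.760

If T ~ Lognormal(μ,σ) then ln T ~ Normal(μ,σ), so the p-quantile of ln T is μ + z_p·σ.
ln(1.7) = 0.5306 and ln(7.8) = 2.054; z_{0.19} = -0.8779, z_{0.87} = 1.126.
σ = (2.054 − 0.5306)/(1.126 − (-0.8779)) = 0.760.
μ = 0.5306 − (-0.8779)·0.760 = 1.198.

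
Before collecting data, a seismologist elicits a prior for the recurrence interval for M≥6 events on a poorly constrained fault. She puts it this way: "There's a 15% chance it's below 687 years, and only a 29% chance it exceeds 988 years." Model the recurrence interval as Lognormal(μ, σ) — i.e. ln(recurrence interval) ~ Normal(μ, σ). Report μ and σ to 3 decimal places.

If T ~ Lognormal(μ,σ) then ln T ~ Normal(μ,σ), so the p-quantile of ln T is μ + z_p·σ.
ln(687) = 6.532 and ln(988) = 6.896; z_{0.15} = -1.036, z_{0.71} = 0.5534.
σ = (6.896 − 6.532)/(0.5534 − (-1.036)) = 0.229.
μ = 6.532 − (-1.036)·0.229 = 6.769.

μ ≈ 6.769, σ ≈ 0.229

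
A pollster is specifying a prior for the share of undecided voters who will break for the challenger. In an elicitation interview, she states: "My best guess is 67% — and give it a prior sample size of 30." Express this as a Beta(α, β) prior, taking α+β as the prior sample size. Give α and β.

Under the effective-sample-size interpretation, Beta(α, β) has prior mean α/(α+β) and prior sample size α+β.
So α+β = 30 and α/(α+β) = 0.67, giving α = 0.67·30 = 20.1 and β = 30 − 20.1 = 9.9.

α = 20.1, β = 9.9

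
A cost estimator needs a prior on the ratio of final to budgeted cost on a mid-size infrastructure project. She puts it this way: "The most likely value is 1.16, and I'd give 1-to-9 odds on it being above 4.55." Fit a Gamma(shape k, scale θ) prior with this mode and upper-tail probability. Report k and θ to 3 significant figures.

k ≈ 1.99, θ ≈ 1.18

Gamma(k,θ) with k>1 has mode (k−1)θ, so θ = 1.16/(k−1).
Need P(X < 4.55) = 0.9 with θ tied to k this way. Start at k = 2, θ = 1.16: P(X<4.55) ≈ 0.903.
Too high — lower k to spread out. Iterating converges to k ≈ 1.99.
Then θ = 1.16/(1.99−1) ≈ 1.18.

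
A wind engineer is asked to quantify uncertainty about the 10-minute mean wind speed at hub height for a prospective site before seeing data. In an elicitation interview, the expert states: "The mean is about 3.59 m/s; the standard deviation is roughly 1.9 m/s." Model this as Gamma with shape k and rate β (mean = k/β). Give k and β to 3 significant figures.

k ≈ 3.57, β ≈ 0.994

For Gamma(k, rate β): mean = k/β, variance = k/β², so CV = 1/√k.
CV = SD/mean = 1.9/3.59 = 0.5292, hence k = 1/CV² = 3.57.
Then β = k/mean = 3.57/3.59 = 0.994.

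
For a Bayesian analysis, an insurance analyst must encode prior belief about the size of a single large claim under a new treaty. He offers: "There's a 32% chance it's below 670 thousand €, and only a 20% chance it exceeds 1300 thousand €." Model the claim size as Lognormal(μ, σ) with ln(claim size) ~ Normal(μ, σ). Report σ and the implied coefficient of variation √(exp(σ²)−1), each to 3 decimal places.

σ ≈ 0.506, CV ≈ 0.540

If T ~ Lognormal(μ,σ) then ln T ~ Normal(μ,σ), so the p-quantile of ln T is μ + z_p·σ.
ln(670) = 6.507 and ln(1300) = 7.17; z_{0.32} = -0.4677, z_{0.8} = 0.8416.
σ = (7.17 − 6.507)/(0.8416 − (-0.4677)) = 0.506.
μ = 6.507 − (-0.4677)·0.506 = 6.744.
CV = √(exp(σ²)−1) = √(exp(0.2563)−1) = 0.540.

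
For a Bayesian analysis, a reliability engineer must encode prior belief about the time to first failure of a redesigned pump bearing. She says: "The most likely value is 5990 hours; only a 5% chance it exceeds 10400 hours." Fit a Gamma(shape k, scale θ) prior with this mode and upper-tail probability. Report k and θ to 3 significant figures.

Gamma(k,θ) with k>1 has mode (k−1)θ, so θ = 5990/(k−1).
Need P(X < 10400) = 0.95 with θ tied to k this way. Start at k = 2, θ = 5990: P(X<10400) ≈ 0.518.
Too low — raise k to concentrate. Iterating converges to k ≈ 10.2.
Then θ = 5990/(10.2−1) ≈ 653.

k ≈ 10.2, θ ≈ 653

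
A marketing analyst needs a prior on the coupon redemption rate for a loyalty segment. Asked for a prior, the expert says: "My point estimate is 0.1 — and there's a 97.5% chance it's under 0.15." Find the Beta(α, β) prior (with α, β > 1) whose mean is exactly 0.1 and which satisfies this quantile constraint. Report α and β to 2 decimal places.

α ≈ 16.49, β ≈ 148.43

With mean 0.1 fixed, write α = 0.1s, β = 0.9s where s = α+β.
Need P(θ < 0.15) = 0.975 under Beta(0.1s, 0.9s). Normal approximation: (q−m)/√(m(1−m)/s) ≈ z_{0.975} = 1.96, so s ≈ 0.1·0.9·(1.96)²/(0.15−0.1)² = 138.3.
At s = 138.3: P(θ<0.15) ≈ 0.965. Adjusting to match 0.975 gives s ≈ 164.93.
So α = 0.1·164.93 ≈ 16.49, β = 0.9·164.93 ≈ 148.43.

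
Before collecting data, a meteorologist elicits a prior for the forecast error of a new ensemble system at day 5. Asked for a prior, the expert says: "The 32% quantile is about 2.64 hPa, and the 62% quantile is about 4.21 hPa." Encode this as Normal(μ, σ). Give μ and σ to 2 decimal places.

μ = 3.59, σ = 2.03

For Normal(μ,σ), the p-quantile is μ + z_p·σ. Here z_{0.32} = -0.4677, z_{0.62} = 0.3055.
So 2.64 = μ − 0.4677σ and 4.21 = μ + 0.3055σ.
Subtracting: σ = (4.21 − 2.64)/(0.3055 − (-0.4677)) = 2.03.
Then μ = 2.64 − (-0.4677)·2.03 = 3.59.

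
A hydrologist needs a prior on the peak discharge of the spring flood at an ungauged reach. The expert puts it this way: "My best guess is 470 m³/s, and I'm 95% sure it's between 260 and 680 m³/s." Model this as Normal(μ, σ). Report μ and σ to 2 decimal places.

μ = 470.00, σ = 107.14

A symmetric 95% interval runs μ ± z·σ with z = 1.96.
Half-width = 210, so σ = 210/1.96 = 107.14.
μ is the stated best guess, 470.00.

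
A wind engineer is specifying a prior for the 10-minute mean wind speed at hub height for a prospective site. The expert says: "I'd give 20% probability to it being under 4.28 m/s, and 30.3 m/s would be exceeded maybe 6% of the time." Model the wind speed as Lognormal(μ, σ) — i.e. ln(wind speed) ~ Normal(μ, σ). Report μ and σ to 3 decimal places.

μ ≈ 2.141, σ ≈ 0.817

If T ~ Lognormal(μ,σ) then ln T ~ Normal(μ,σ), so the p-quantile of ln T is μ + z_p·σ.
ln(4.28) = 1.454 and ln(30.3) = 3.411; z_{0.2} = -0.8416, z_{0.94} = 1.555.
σ = (3.411 − 1.454)/(1.555 − (-0.8416)) = 0.817.
μ = 1.454 − (-0.8416)·0.817 = 2.141.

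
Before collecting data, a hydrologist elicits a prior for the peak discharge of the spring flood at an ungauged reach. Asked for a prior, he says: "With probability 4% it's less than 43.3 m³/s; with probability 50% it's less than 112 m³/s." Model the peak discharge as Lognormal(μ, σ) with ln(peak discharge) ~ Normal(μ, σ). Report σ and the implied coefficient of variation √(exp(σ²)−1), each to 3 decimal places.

If T ~ Lognormal(μ,σ) then ln T ~ Normal(μ,σ), so the p-quantile of ln T is μ + z_p·σ.
ln(43.3) = 3.768 and ln(112) = 4.718; z_{0.04} = -1.751, z_{0.5} = 0.
σ = (4.718 − 3.768)/(0 − (-1.751)) = 0.543.
μ = 3.768 − (-1.751)·0.543 = 4.718.
CV = √(exp(σ²)−1) = √(exp(0.2947)−1) = 0.585.

σ ≈ 0.543, CV ≈ 0.585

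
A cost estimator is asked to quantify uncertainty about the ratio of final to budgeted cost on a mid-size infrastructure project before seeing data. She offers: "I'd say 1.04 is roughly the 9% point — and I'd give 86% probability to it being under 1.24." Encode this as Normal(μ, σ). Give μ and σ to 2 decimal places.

μ = 1.15, σ = 0.08

The p-quantile of Normal(μ,σ) is μ + z_p·σ, with z_{0.09} = -1.341 and z_{0.86} = 1.08.
Eliminate σ: μ = (z₂·x₁ − z₁·x₂)/(z₂ − z₁) = (1.08·1.04 − (-1.341)·1.24)/2.421 = 1.15.
Then σ = (x₂ − x₁)/(z₂ − z₁) = (1.24 − 1.04)/2.421 = 0.08.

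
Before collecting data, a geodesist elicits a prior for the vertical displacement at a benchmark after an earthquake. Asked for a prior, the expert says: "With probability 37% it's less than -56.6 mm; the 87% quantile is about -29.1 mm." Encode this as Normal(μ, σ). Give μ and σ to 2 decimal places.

For Normal(μ,σ), the p-quantile is μ + z_p·σ. Here z_{0.37} = -0.3319, z_{0.87} = 1.126.
So -56.6 = μ − 0.3319σ and -29.1 = μ + 1.126σ.
Subtracting: σ = (-29.1 − -56.6)/(1.126 − (-0.3319)) = 18.86.
Then μ = -56.6 − (-0.3319)·18.86 = -50.34.

μ = -50.34, σ = 18.86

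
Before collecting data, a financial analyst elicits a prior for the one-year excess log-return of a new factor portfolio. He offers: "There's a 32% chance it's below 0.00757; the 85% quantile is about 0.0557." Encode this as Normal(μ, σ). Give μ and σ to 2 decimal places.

μ = 0.02, σ = 0.03

For Normal(μ,σ), the p-quantile is μ + z_p·σ. Here z_{0.32} = -0.4677, z_{0.85} = 1.036.
So 0.00757 = μ − 0.4677σ and 0.0557 = μ + 1.036σ.
Subtracting: σ = (0.0557 − 0.00757)/(1.036 − (-0.4677)) = 0.03.
Then μ = 0.00757 − (-0.4677)·0.03 = 0.02.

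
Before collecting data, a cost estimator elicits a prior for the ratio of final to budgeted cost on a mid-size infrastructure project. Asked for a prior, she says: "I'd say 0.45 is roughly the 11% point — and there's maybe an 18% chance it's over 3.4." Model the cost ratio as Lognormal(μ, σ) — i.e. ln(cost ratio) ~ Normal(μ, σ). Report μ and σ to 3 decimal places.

If T ~ Lognormal(μ,σ) then ln T ~ Normal(μ,σ), so the p-quantile of ln T is μ + z_p·σ.
ln(0.45) = -0.7985 and ln(3.4) = 1.224; z_{0.11} = -1.227, z_{0.82} = 0.9154.
σ = (1.224 − -0.7985)/(0.9154 − (-1.227)) = 0.944.
μ = -0.7985 − (-1.227)·0.944 = 0.360.

μ ≈ 0.360, σ ≈ 0.944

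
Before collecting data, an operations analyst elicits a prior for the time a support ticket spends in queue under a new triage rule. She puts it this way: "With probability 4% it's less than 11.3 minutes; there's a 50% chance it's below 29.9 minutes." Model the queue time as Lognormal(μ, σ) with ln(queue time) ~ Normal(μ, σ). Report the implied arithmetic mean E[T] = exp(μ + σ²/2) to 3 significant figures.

E[T] ≈ 34.9 minutes

If T ~ Lognormal(μ,σ) then ln T ~ Normal(μ,σ), so the p-quantile of ln T is μ + z_p·σ.
ln(11.3) = 2.425 and ln(29.9) = 3.398; z_{0.04} = -1.751, z_{0.5} = 0.
σ = (3.398 − 2.425)/(0 − (-1.751)) = 0.556.
μ = 2.425 − (-1.751)·0.556 = 3.398.
E[T] = exp(μ + σ²/2) = exp(3.398 + 0.1545) = 34.9 minutes.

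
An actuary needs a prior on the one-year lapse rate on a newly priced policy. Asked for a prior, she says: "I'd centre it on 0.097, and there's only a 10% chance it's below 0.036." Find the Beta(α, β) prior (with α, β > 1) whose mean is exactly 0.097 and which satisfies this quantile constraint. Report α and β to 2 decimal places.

α ≈ 2.83, β ≈ 26.35

With mean 0.097 fixed, write α = 0.097s, β = 0.903s where s = α+β.
Need P(θ < 0.036) = 0.1 under Beta(0.097s, 0.903s). Normal approximation: (q−m)/√(m(1−m)/s) ≈ z_{0.1} = -1.28, so s ≈ 0.097·0.903·(-1.28)²/(0.036−0.097)² = 38.7.
At s = 38.7: P(θ<0.036) ≈ 0.063. Adjusting to match 0.1 gives s ≈ 29.18.
So α = 0.097·29.18 ≈ 2.83, β = 0.903·29.18 ≈ 26.35.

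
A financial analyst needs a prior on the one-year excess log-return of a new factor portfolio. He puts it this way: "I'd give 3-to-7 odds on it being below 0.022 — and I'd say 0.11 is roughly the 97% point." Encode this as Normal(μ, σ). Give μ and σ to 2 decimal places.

The p-quantile of Normal(μ,σ) is μ + z_p·σ, with z_{0.3} = -0.5244 and z_{0.97} = 1.881.
Eliminate σ: μ = (z₂·x₁ − z₁·x₂)/(z₂ − z₁) = (1.881·0.022 − (-0.5244)·0.11)/2.405 = 0.04.
Then σ = (x₂ − x₁)/(z₂ − z₁) = (0.11 − 0.022)/2.405 = 0.04.

μ = 0.04, σ = 0.04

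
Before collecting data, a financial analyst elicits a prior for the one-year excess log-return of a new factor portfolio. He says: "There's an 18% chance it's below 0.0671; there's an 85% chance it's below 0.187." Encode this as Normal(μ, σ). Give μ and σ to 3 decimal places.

The p-quantile of Normal(μ,σ) is μ + z_p·σ, with z_{0.18} = -0.9154 and z_{0.85} = 1.036.
Eliminate σ: μ = (z₂·x₁ − z₁·x₂)/(z₂ − z₁) = (1.036·0.0671 − (-0.9154)·0.187)/1.952 = 0.123.
Then σ = (x₂ − x₁)/(z₂ − z₁) = (0.187 − 0.0671)/1.952 = 0.061.

μ = 0.123, σ = 0.061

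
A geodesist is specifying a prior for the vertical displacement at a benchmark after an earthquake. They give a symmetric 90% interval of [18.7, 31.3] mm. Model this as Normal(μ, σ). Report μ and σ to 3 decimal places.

μ = 25.000, σ = 3.830

A symmetric 90% interval runs μ ± z·σ with z = 1.645.
Half-width = 6.3, so σ = 6.3/1.645 = 3.830.
μ is the interval midpoint, 25.000.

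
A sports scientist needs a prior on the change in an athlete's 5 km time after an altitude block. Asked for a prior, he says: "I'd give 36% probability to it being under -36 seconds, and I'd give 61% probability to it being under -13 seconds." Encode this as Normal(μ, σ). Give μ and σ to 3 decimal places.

For Normal(μ,σ), the p-quantile is μ + z_p·σ. Here z_{0.36} = -0.3585, z_{0.61} = 0.2793.
So -36 = μ − 0.3585σ and -13 = μ + 0.2793σ.
Subtracting: σ = (-13 − -36)/(0.2793 − (-0.3585)) = 36.063.
Then μ = -36 − (-0.3585)·36.063 = -23.073.

μ = -23.073, σ = 36.063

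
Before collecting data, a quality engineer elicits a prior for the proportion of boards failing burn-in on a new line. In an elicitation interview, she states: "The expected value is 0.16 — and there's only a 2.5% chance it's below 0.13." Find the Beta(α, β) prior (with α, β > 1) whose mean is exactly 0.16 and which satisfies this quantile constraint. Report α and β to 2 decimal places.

α ≈ 84.43, β ≈ 443.24

With mean 0.16 fixed, write α = 0.16s, β = 0.84s where s = α+β.
Need P(θ < 0.13) = 0.025 under Beta(0.16s, 0.84s). Normal approximation: (q−m)/√(m(1−m)/s) ≈ z_{0.025} = -1.96, so s ≈ 0.16·0.84·(-1.96)²/(0.13−0.16)² = 573.7.
At s = 573.7: P(θ<0.13) ≈ 0.020. Adjusting to match 0.025 gives s ≈ 527.67.
So α = 0.16·527.67 ≈ 84.43, β = 0.84·527.67 ≈ 443.24.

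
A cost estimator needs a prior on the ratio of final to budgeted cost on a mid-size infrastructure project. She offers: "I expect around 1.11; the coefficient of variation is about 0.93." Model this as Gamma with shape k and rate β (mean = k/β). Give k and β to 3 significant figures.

k ≈ 1.16, β ≈ 1.04

For Gamma(k, rate β): mean = k/β, variance = k/β², so CV = 1/√k.
CV = 0.93, hence k = 1/CV² = 1.16.
Then β = k/mean = 1.16/1.11 = 1.04.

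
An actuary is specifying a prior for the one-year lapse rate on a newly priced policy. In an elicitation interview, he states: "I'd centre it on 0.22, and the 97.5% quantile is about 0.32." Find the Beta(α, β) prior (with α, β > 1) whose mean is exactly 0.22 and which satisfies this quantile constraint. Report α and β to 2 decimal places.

With mean 0.22 fixed, write α = 0.22s, β = 0.78s where s = α+β.
Need P(θ < 0.32) = 0.975 under Beta(0.22s, 0.78s). Normal approximation: (q−m)/√(m(1−m)/s) ≈ z_{0.975} = 1.96, so s ≈ 0.22·0.78·(1.96)²/(0.32−0.22)² = 65.9.
At s = 65.9: P(θ<0.32) ≈ 0.968. Adjusting to match 0.975 gives s ≈ 74.62.
So α = 0.22·74.62 ≈ 16.42, β = 0.78·74.62 ≈ 58.20.

α ≈ 16.42, β ≈ 58.20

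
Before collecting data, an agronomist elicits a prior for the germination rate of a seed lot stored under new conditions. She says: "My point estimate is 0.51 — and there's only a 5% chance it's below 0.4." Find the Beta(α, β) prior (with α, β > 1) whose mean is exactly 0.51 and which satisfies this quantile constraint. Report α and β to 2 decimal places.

With mean 0.51 fixed, write α = 0.51s, β = 0.49s where s = α+β.
Need P(θ < 0.4) = 0.05 under Beta(0.51s, 0.49s). Normal approximation: (q−m)/√(m(1−m)/s) ≈ z_{0.05} = -1.64, so s ≈ 0.51·0.49·(-1.64)²/(0.4−0.51)² = 55.9.
At s = 55.9: P(θ<0.4) ≈ 0.049. Adjusting to match 0.05 gives s ≈ 55.22.
So α = 0.51·55.22 ≈ 28.16, β = 0.49·55.22 ≈ 27.06.

α ≈ 28.16, β ≈ 27.06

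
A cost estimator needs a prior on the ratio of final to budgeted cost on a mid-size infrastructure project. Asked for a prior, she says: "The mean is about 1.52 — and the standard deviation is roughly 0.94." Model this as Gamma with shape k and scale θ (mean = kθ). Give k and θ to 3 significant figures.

k ≈ 2.61, θ ≈ 0.581

For Gamma(k, scale θ): mean = kθ, variance = kθ², so CV = 1/√k.
CV = SD/mean = 0.94/1.52 = 0.6184, hence k = 1/CV² = 2.61.
Then θ = mean/k = 1.52/2.61 = 0.581.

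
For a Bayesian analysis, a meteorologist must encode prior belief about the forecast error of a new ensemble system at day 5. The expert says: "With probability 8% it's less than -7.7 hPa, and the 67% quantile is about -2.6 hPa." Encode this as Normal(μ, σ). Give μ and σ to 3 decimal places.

For Normal(μ,σ), the p-quantile is μ + z_p·σ. Here z_{0.08} = -1.405, z_{0.67} = 0.4399.
So -7.7 = μ − 1.405σ and -2.6 = μ + 0.4399σ.
Subtracting: σ = (-2.6 − -7.7)/(0.4399 − (-1.405)) = 2.764.
Then μ = -7.7 − (-1.405)·2.764 = -3.816.

μ = -3.816, σ = 2.764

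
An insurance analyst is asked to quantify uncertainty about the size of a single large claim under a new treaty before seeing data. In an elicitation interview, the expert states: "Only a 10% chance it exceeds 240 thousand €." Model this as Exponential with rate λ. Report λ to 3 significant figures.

λ ≈ 0.00959

P(T > 240.0) = e^(−λ·240.0) = 0.1, so λ = −ln(0.1)/240.0 = 0.00959.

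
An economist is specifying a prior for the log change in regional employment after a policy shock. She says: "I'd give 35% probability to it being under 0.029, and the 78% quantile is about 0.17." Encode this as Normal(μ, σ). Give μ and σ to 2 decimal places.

For Normal(μ,σ), the p-quantile is μ + z_p·σ. Here z_{0.35} = -0.3853, z_{0.78} = 0.7722.
So 0.029 = μ − 0.3853σ and 0.17 = μ + 0.7722σ.
Subtracting: σ = (0.17 − 0.029)/(0.7722 − (-0.3853)) = 0.12.
Then μ = 0.029 − (-0.3853)·0.12 = 0.08.

μ = 0.08, σ = 0.12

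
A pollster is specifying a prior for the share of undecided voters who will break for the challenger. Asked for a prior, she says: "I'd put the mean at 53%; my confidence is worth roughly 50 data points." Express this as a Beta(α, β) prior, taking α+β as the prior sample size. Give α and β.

Under the effective-sample-size interpretation, Beta(α, β) has prior mean α/(α+β) and prior sample size α+β.
So α+β = 50 and α/(α+β) = 0.53, giving α = 0.53·50 = 26.5 and β = 50 − 26.5 = 23.5.

α = 26.5, β = 23.5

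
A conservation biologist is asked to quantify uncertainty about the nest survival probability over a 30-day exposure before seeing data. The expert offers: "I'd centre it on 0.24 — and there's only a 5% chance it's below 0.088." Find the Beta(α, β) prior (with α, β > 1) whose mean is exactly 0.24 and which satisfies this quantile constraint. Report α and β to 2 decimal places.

α ≈ 3.72, β ≈ 11.77

With mean 0.24 fixed, write α = 0.24s, β = 0.76s where s = α+β.
Need P(θ < 0.088) = 0.05 under Beta(0.24s, 0.76s). Normal approximation: (q−m)/√(m(1−m)/s) ≈ z_{0.05} = -1.64, so s ≈ 0.24·0.76·(-1.64)²/(0.088−0.24)² = 21.4.
At s = 21.4: P(θ<0.088) ≈ 0.024. Adjusting to match 0.05 gives s ≈ 15.49.
So α = 0.24·15.49 ≈ 3.72, β = 0.76·15.49 ≈ 11.77.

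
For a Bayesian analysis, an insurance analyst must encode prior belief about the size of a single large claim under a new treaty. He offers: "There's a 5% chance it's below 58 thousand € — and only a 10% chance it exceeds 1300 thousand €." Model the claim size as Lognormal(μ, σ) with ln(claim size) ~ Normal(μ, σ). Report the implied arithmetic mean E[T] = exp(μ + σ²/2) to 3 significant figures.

If T ~ Lognormal(μ,σ) then ln T ~ Normal(μ,σ), so the p-quantile of ln T is μ + z_p·σ.
ln(58) = 4.06 and ln(1300) = 7.17; z_{0.05} = -1.645, z_{0.9} = 1.282.
σ = (7.17 − 4.06)/(1.282 − (-1.645)) = 1.063.
μ = 4.06 − (-1.645)·1.063 = 5.808.
E[T] = exp(μ + σ²/2) = exp(5.808 + 0.5646) = 586 thousand €.

E[T] ≈ 586 thousand €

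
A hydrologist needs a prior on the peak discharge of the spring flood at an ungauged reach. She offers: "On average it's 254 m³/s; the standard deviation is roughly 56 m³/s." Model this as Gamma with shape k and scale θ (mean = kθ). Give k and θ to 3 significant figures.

For Gamma(k, scale θ): mean = kθ, variance = kθ², so CV = 1/√k.
CV = SD/mean = 56/254 = 0.2205, hence k = 1/CV² = 20.6.
Then θ = mean/k = 254/20.6 = 12.3.

k ≈ 20.6, θ ≈ 12.3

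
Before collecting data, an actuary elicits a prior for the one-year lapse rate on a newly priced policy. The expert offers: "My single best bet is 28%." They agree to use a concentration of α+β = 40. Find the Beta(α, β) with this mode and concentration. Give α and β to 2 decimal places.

α = 11.64, β = 28.36

For α,β > 1 the Beta mode is (α−1)/(α+β−2). With α+β = 40, the mode is (α−1)/38.
Set (α−1)/38 = 0.28 → α = 1 + 0.28·38 = 11.64.
β = 40 − α = 28.36.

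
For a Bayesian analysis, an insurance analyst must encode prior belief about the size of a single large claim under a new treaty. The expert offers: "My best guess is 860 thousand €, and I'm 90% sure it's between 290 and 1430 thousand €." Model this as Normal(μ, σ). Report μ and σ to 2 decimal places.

μ = 860.00, σ = 346.54

A symmetric 90% interval runs μ ± z·σ with z = 1.645.
Half-width = 570, so σ = 570/1.645 = 346.54.
μ is the stated best guess, 860.00.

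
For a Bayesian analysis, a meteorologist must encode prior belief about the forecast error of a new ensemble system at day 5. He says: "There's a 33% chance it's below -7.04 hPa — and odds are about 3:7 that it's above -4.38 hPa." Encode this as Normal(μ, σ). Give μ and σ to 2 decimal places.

μ = -5.83, σ = 2.76

The p-quantile of Normal(μ,σ) is μ + z_p·σ, with z_{0.33} = -0.4399 and z_{0.7} = 0.5244.
Eliminate σ: μ = (z₂·x₁ − z₁·x₂)/(z₂ − z₁) = (0.5244·-7.04 − (-0.4399)·-4.38)/0.9643 = -5.83.
Then σ = (x₂ − x₁)/(z₂ − z₁) = (-4.38 − -7.04)/0.9643 = 2.76.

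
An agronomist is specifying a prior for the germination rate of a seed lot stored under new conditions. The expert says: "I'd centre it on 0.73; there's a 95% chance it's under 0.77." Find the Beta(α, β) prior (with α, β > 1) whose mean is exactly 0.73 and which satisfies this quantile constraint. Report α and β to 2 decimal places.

With mean 0.73 fixed, write α = 0.73s, β = 0.27s where s = α+β.
Need P(θ < 0.77) = 0.95 under Beta(0.73s, 0.27s). Normal approximation: (q−m)/√(m(1−m)/s) ≈ z_{0.95} = 1.64, so s ≈ 0.73·0.27·(1.64)²/(0.77−0.73)² = 333.3.
At s = 333.3: P(θ<0.77) ≈ 0.954. Adjusting to match 0.95 gives s ≈ 318.90.
So α = 0.73·318.90 ≈ 232.80, β = 0.27·318.90 ≈ 86.10.

α ≈ 232.80, β ≈ 86.10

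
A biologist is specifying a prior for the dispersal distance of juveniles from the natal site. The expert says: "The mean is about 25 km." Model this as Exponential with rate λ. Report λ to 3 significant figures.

λ ≈ 0.04

Exponential mean = 1/λ, so λ = 1/25.0 = 0.04.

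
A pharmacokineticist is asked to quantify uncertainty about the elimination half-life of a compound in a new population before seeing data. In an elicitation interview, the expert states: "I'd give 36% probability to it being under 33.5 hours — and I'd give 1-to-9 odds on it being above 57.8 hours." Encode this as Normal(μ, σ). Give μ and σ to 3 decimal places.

μ = 38.811, σ = 14.817

For Normal(μ,σ), the p-quantile is μ + z_p·σ. Here z_{0.36} = -0.3585, z_{0.9} = 1.282.
So 33.5 = μ − 0.3585σ and 57.8 = μ + 1.282σ.
Subtracting: σ = (57.8 − 33.5)/(1.282 − (-0.3585)) = 14.817.
Then μ = 33.5 − (-0.3585)·14.817 = 38.811.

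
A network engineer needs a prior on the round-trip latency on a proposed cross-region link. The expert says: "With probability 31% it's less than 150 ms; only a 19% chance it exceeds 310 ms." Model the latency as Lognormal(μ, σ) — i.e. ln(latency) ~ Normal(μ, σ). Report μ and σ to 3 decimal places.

μ ≈ 5.273, σ ≈ 0.528

If T ~ Lognormal(μ,σ) then ln T ~ Normal(μ,σ), so the p-quantile of ln T is μ + z_p·σ.
ln(150) = 5.011 and ln(310) = 5.737; z_{0.31} = -0.4959, z_{0.81} = 0.8779.
σ = (5.737 − 5.011)/(0.8779 − (-0.4959)) = 0.528.
μ = 5.011 − (-0.4959)·0.528 = 5.273.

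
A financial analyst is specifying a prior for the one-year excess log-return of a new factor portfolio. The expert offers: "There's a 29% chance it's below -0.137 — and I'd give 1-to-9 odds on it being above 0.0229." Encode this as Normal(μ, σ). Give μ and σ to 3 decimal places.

μ = -0.089, σ = 0.087

For Normal(μ,σ), the p-quantile is μ + z_p·σ. Here z_{0.29} = -0.5534, z_{0.9} = 1.282.
So -0.137 = μ − 0.5534σ and 0.0229 = μ + 1.282σ.
Subtracting: σ = (0.0229 − -0.137)/(1.282 − (-0.5534)) = 0.087.
Then μ = -0.137 − (-0.5534)·0.087 = -0.089.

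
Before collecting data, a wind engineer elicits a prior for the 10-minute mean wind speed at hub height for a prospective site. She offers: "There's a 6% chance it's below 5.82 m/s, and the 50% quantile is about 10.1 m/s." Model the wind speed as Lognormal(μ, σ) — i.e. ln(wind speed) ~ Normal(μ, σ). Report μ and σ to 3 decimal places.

μ ≈ 2.313, σ ≈ 0.355

If T ~ Lognormal(μ,σ) then ln T ~ Normal(μ,σ), so the p-quantile of ln T is μ + z_p·σ.
ln(5.82) = 1.761 and ln(10.1) = 2.313; z_{0.06} = -1.555, z_{0.5} = 0.
σ = (2.313 − 1.761)/(0 − (-1.555)) = 0.355.
μ = 1.761 − (-1.555)·0.355 = 2.313.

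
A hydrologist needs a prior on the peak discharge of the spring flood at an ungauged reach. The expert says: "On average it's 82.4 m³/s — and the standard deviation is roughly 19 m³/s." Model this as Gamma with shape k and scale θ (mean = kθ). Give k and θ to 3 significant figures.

For Gamma(k, scale θ): mean = kθ, variance = kθ², so CV = 1/√k.
CV = SD/mean = 19/82.4 = 0.2306, hence k = 1/CV² = 18.8.
Then θ = mean/k = 82.4/18.8 = 4.38.

k ≈ 18.8, θ ≈ 4.38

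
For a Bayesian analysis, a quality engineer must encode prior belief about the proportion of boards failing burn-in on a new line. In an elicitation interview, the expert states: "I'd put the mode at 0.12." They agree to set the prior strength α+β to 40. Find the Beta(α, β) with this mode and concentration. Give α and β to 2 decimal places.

α = 5.56, β = 34.44

For α,β > 1 the Beta mode is (α−1)/(α+β−2). With α+β = 40, the mode is (α−1)/38.
Set (α−1)/38 = 0.12 → α = 1 + 0.12·38 = 5.56.
β = 40 − α = 34.44.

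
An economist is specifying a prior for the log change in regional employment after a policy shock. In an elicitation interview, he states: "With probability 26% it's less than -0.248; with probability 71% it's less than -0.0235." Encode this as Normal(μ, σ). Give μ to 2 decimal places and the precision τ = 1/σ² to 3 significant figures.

The p-quantile of Normal(μ,σ) is μ + z_p·σ, with z_{0.26} = -0.6433 and z_{0.71} = 0.5534.
Eliminate σ: μ = (z₂·x₁ − z₁·x₂)/(z₂ − z₁) = (0.5534·-0.248 − (-0.6433)·-0.0235)/1.197 = -0.13.
Then σ = (x₂ − x₁)/(z₂ − z₁) = (-0.0235 − -0.248)/1.197 = 0.19.
Precision τ = 1/σ² = 1/0.1876² = 28.4.

μ = -0.13, τ = 28.4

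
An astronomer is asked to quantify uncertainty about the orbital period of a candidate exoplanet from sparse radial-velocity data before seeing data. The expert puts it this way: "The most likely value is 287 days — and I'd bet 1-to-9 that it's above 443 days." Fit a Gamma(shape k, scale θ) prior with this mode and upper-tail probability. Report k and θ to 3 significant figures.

Gamma(k,θ) with k>1 has mode (k−1)θ, so θ = 287/(k−1).
Need P(X < 443) = 0.9 with θ tied to k this way. Start at k = 2, θ = 287: P(X<443) ≈ 0.457.
Too low — raise k to concentrate. Iterating converges to k ≈ 10.9.
Then θ = 287/(10.9−1) ≈ 28.9.

k ≈ 10.9, θ ≈ 28.9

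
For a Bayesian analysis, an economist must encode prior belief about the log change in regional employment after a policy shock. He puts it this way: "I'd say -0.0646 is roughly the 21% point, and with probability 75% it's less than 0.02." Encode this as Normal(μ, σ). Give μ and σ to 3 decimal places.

μ = -0.019, σ = 0.057

For Normal(μ,σ), the p-quantile is μ + z_p·σ. Here z_{0.21} = -0.8064, z_{0.75} = 0.6745.
So -0.0646 = μ − 0.8064σ and 0.02 = μ + 0.6745σ.
Subtracting: σ = (0.02 − -0.0646)/(0.6745 − (-0.8064)) = 0.057.
Then μ = -0.0646 − (-0.8064)·0.057 = -0.019.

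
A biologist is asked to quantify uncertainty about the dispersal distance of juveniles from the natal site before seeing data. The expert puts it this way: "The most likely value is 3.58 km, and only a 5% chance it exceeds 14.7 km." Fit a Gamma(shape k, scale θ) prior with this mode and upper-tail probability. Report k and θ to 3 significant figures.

k ≈ 2.25, θ ≈ 2.85

Gamma(k,θ) with k>1 has mode (k−1)θ, so θ = 3.58/(k−1).
Need P(X < 14.7) = 0.95 with θ tied to k this way. Start at k = 2, θ = 3.58: P(X<14.7) ≈ 0.916.
Too low — raise k to concentrate. Iterating converges to k ≈ 2.25.
Then θ = 3.58/(2.25−1) ≈ 2.85.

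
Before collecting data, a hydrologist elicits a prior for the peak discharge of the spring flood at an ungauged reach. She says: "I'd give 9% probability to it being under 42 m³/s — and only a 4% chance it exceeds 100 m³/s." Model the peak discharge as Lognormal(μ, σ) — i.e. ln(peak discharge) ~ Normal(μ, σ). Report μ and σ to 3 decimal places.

μ ≈ 4.114, σ ≈ 0.281

If T ~ Lognormal(μ,σ) then ln T ~ Normal(μ,σ), so the p-quantile of ln T is μ + z_p·σ.
ln(42) = 3.738 and ln(100) = 4.605; z_{0.09} = -1.341, z_{0.96} = 1.751.
σ = (4.605 − 3.738)/(1.751 − (-1.341)) = 0.281.
μ = 3.738 − (-1.341)·0.281 = 4.114.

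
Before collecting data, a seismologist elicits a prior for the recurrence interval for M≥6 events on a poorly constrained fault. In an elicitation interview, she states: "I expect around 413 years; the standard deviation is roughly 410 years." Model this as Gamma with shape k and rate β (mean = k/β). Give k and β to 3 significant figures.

k ≈ 1.01, β ≈ 0.00246

For Gamma(k, rate β): mean = k/β, variance = k/β², so CV = 1/√k.
CV = SD/mean = 410/413 = 0.9927, hence k = 1/CV² = 1.01.
Then β = k/mean = 1.01/413 = 0.00246.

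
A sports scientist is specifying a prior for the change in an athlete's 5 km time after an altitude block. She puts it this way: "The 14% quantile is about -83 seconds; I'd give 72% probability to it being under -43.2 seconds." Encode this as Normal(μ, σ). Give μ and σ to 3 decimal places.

μ = -57.148, σ = 23.930

For Normal(μ,σ), the p-quantile is μ + z_p·σ. Here z_{0.14} = -1.08, z_{0.72} = 0.5828.
So -83 = μ − 1.08σ and -43.2 = μ + 0.5828σ.
Subtracting: σ = (-43.2 − -83)/(0.5828 − (-1.08)) = 23.930.
Then μ = -83 − (-1.08)·23.930 = -57.148.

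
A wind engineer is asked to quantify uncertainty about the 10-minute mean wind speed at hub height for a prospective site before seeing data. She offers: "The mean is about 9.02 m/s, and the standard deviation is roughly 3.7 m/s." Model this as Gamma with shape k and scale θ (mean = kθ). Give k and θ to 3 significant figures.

k ≈ 5.94, θ ≈ 1.52

For Gamma(k, scale θ): mean = kθ, variance = kθ², so CV = 1/√k.
CV = SD/mean = 3.7/9.02 = 0.4102, hence k = 1/CV² = 5.94.
Then θ = mean/k = 9.02/5.94 = 1.52.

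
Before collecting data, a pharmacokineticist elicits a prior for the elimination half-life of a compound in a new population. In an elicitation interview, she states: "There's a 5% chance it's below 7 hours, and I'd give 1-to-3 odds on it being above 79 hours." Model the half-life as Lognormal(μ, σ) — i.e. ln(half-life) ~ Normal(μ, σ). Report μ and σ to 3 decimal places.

If T ~ Lognormal(μ,σ) then ln T ~ Normal(μ,σ), so the p-quantile of ln T is μ + z_p·σ.
ln(7) = 1.946 and ln(79) = 4.369; z_{0.05} = -1.645, z_{0.75} = 0.6745.
σ = (4.369 − 1.946)/(0.6745 − (-1.645)) = 1.045.
μ = 1.946 − (-1.645)·1.045 = 3.665.

μ ≈ 3.665, σ ≈ 1.045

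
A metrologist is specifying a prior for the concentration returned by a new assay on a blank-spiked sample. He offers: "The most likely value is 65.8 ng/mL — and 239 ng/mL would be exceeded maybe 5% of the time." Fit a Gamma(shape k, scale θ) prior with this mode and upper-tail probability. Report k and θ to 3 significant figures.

Gamma(k,θ) with k>1 has mode (k−1)θ, so θ = 65.8/(k−1).
Need P(X < 239) = 0.95 with θ tied to k this way. Start at k = 2, θ = 65.8: P(X<239) ≈ 0.877.
Too low — raise k to concentrate. Iterating converges to k ≈ 2.54.
Then θ = 65.8/(2.54−1) ≈ 42.7.

k ≈ 2.54, θ ≈ 42.7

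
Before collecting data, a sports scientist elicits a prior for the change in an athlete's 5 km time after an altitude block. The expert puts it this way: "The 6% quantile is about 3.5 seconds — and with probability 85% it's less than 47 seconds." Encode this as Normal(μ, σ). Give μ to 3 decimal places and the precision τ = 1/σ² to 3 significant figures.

The p-quantile of Normal(μ,σ) is μ + z_p·σ, with z_{0.06} = -1.555 and z_{0.85} = 1.036.
Eliminate σ: μ = (z₂·x₁ − z₁·x₂)/(z₂ − z₁) = (1.036·3.5 − (-1.555)·47)/2.591 = 29.601.
Then σ = (x₂ − x₁)/(z₂ − z₁) = (47 − 3.5)/2.591 = 16.788.
Precision τ = 1/σ² = 1/16.79² = 0.00355.

μ = 29.601, τ = 0.00355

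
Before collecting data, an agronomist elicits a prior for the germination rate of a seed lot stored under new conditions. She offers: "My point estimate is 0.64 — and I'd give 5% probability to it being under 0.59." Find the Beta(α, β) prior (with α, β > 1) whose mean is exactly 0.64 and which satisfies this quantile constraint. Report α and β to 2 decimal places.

α ≈ 163.05, β ≈ 91.72

With mean 0.64 fixed, write α = 0.64s, β = 0.36s where s = α+β.
Need P(θ < 0.59) = 0.05 under Beta(0.64s, 0.36s). Normal approximation: (q−m)/√(m(1−m)/s) ≈ z_{0.05} = -1.64, so s ≈ 0.64·0.36·(-1.64)²/(0.59−0.64)² = 249.3.
At s = 249.3: P(θ<0.59) ≈ 0.052. Adjusting to match 0.05 gives s ≈ 254.77.
So α = 0.64·254.77 ≈ 163.05, β = 0.36·254.77 ≈ 91.72.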